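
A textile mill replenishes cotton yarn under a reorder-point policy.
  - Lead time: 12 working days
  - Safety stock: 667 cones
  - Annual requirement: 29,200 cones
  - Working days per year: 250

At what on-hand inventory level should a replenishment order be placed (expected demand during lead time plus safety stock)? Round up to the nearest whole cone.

2,069 cones

Daily demand d = 29,200 / 250 = 116.800 cones/day
Demand during lead time = 116.800 × 12 = 1,401.60
Reorder point = 1,401.60 + 667 = 2,068.60 → round up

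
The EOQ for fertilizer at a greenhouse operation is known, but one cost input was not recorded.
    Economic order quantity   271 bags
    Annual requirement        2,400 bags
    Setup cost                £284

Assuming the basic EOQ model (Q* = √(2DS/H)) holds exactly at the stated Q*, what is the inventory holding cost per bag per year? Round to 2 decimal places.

From Q* = √(2DS/H) ⇒ Q*² = 2DS/H.
H = 2DS / Q² = 2 × 2,400 × 284 / 271² = 18.5618

£18.56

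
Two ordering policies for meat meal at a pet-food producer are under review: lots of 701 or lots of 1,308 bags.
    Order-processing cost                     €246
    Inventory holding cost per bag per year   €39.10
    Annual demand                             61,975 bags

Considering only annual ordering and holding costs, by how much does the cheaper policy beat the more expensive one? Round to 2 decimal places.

TC(Q) = (D/Q)S + (Q/2)H
TC(701) = (61,975/701)×246 + (701/2)×39.1 = €35,453.27
TC(1,308) = (61,975/1,308)×246 + (1,308/2)×39.1 = €37,227.25
|ΔTC| = |€35,453.27 − €37,227.25| = €1,773.98

€1,773.98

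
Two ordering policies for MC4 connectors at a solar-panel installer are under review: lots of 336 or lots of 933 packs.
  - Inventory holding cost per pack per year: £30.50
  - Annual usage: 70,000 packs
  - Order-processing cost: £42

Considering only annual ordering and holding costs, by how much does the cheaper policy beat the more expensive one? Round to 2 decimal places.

Annual cost at Q: ordering D·S/Q plus holding Q·H/2.
TC(336) = (70,000/336)×42 + (336/2)×30.5 = £13,874.00
TC(933) = (70,000/933)×42 + (933/2)×30.5 = £17,379.38
Lots of 336 are cheaper by £3,505.38.

£3,505.38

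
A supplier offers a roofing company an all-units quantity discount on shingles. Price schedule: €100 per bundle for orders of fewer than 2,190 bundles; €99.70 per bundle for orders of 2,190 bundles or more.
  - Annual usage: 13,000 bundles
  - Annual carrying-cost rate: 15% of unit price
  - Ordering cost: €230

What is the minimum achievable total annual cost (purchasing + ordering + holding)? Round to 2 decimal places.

€1,309,471.01

H₁ = 15%×€100 = €15.0000;  H₂ = 15%×€99.70 = €14.9550
EOQ₁ = √(2×13,000×230/15.0000) = 631.40  (< 2,190, feasible at tier 1)
EOQ₂ = √(2×13,000×230/14.9550) = 632.35  (< 2,190 → use Q = 2,190 at tier-2 price)
TC(tier 1 (EOQ₁), Q≈631.4) = €1,309,471.01
TC(tier 2, Q≈2,190.0) = €1,313,841.02
Minimum at tier 1 (EOQ₁): €1,309,471.01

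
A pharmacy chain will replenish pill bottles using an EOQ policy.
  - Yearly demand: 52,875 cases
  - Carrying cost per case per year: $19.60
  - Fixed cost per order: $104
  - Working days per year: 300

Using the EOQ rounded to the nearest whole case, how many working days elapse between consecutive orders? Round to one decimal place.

4.2 days

Optimal lot size Q* = (2 × 52,875 × $104 / $19.6)^½ ≈ 749.08 → Q = 749 cases
Days between orders = 300 / (D/Q) = 300 / 70.594 ≈ 4.250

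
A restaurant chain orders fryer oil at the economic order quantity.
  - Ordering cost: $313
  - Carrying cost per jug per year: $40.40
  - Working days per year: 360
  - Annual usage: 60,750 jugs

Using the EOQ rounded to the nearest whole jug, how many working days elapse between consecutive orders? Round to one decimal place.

5.7 days

EOQ = √(2DS/H) = √(2 × 60,750 × 313 / 40.4)
    = √(941,324.26) ≈ 970.22 → Q = 970 jugs
Days between orders = 360 / (D/Q) = 360 / 62.629 ≈ 5.748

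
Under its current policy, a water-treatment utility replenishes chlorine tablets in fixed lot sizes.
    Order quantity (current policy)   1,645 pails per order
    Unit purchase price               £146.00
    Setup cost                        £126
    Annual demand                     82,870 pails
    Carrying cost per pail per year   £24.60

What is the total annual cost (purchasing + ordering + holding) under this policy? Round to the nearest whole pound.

Ordering: D/Q × S = 82,870/1,645 × £126 = £6,347.49
Holding:  Q/2 × H = 1,645/2 × £24.6 = £20,233.50
Purchase cost = D·C = 82,870 × 146 = £12,099,020.00
Total = £6,347.49 + £20,233.50 + £12,099,020.00 = £12,125,600.99

£12,125,601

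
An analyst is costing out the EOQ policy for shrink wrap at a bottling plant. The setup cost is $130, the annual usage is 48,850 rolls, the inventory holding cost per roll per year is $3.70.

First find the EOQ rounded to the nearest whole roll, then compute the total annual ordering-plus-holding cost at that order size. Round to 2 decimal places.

$6,855.20

Optimal lot size Q* = (2 × 48,850 × $130 / $3.7)^½ ≈ 1,852.76 → Q = 1,853 rolls
Annual ordering cost = (D/Q)·S = (48,850/1,853) × 130 = $3,427.15
Annual holding cost  = (Q/2)·H = (1,853/2) × 3.7 = $3,428.05
Total = $3,427.15 + $3,428.05 = $6,855.20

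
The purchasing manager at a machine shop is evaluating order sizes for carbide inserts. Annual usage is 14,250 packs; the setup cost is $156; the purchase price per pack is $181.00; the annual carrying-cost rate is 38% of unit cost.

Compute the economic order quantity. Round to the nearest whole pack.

Carrying cost H = $181 × 38% = $68.7800/pack/yr
Q* = √(2·D·S / H) = √(2·14,250·156 / 68.78) = √64,640.9 ≈ 254.25

254 packs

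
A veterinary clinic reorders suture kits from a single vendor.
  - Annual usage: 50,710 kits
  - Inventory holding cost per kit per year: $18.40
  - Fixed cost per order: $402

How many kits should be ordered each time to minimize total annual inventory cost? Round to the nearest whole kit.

1,489 kits

Q* = √(2·D·S / H) = √(2·50,710·402 / 18.4) = √2,215,806.5 ≈ 1,488.56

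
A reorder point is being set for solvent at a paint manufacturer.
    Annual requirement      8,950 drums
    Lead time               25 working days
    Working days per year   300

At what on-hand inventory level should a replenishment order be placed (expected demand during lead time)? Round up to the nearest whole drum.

746 drums

Daily demand d = 8,950 / 300 = 29.833 drums/day
Demand during lead time = 29.833 × 25 = 745.83
Reorder point = 745.83 → round up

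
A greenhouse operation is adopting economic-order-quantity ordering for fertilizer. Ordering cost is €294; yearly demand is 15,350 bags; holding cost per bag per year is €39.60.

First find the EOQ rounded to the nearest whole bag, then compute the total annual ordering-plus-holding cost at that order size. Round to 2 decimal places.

€18,905.61

2DS/H = 2·15,350·294/39.6 = 227,924.24
EOQ = √227,924.24 ≈ 477.41 → Q = 477 bags
Orders/yr = 15,350/477 = 32.180; ordering cost = 32.180 × €294 = €9,461.01
Average inventory = 477/2 = 238.5; holding cost = 238.5 × €39.6 = €9,444.60
Total = €9,461.01 + €9,444.60 = €18,905.61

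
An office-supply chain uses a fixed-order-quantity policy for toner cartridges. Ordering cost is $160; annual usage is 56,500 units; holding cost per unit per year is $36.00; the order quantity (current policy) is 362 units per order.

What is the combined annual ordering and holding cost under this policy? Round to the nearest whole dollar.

Annual ordering cost = (D/Q)·S = (56,500/362) × 160 = $24,972.38
Annual holding cost  = (Q/2)·H = (362/2) × 36 = $6,516.00
Total = $24,972.38 + $6,516.00 = $31,488.38

$31,488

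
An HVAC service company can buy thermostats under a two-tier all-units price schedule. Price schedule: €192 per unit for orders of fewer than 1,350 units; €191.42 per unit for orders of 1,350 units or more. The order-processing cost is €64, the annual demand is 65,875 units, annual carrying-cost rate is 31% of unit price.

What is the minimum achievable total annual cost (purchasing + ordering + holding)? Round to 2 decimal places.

€12,652,970.10

H₁ = 31%×€192 = €59.5200;  H₂ = 31%×€191.42 = €59.3402
EOQ₁ = √(2×65,875×64/59.5200) = 376.39  (< 1,350, feasible at tier 1)
EOQ₂ = √(2×65,875×64/59.3402) = 376.96  (< 1,350 → use Q = 1,350 at tier-2 price)
TC(tier 1 (EOQ₁), Q≈376.4) = €12,670,402.51
TC(tier 2, Q≈1,350.0) = €12,652,970.10
Minimum at tier 2: €12,652,970.10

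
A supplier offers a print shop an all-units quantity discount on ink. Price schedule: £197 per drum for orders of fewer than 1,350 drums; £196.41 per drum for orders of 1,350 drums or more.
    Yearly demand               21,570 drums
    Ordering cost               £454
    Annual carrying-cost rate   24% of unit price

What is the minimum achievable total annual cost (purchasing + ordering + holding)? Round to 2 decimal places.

£4,275,636.03

H₁ = 24%×£197 = £47.2800;  H₂ = 24%×£196.41 = £47.1384
EOQ₁ = √(2×21,570×454/47.2800) = 643.62  (< 1,350, feasible at tier 1)
EOQ₂ = √(2×21,570×454/47.1384) = 644.59  (< 1,350 → use Q = 1,350 at tier-2 price)
TC(tier 1 (EOQ₁), Q≈643.6) = £4,279,720.33
TC(tier 2, Q≈1,350.0) = £4,275,636.03
Minimum at tier 2: £4,275,636.03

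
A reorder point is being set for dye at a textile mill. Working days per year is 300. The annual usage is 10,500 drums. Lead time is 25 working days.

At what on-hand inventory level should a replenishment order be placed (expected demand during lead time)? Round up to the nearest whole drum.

Daily demand d = 10,500 / 300 = 35.000 drums/day
Demand during lead time = 35.000 × 25 = 875.00
Reorder point = 875.00 → round up

875 drums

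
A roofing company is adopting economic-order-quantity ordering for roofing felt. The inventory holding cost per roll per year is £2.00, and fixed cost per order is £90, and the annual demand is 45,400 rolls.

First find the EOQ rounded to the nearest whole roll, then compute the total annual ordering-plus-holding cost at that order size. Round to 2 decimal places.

Optimal lot size Q* = (2 × 45,400 × £90 / £2)^½ ≈ 2,021.39 → Q = 2,021 rolls
Orders/yr = 45,400/2,021 = 22.464; ordering cost = 22.464 × £90 = £2,021.77
Average inventory = 2,021/2 = 1010.5; holding cost = 1010.5 × £2 = £2,021.00
Total = £2,021.77 + £2,021.00 = £4,042.77

£4,042.77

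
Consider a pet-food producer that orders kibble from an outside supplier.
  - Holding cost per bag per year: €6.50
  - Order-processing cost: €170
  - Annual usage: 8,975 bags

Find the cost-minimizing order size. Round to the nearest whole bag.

685 bags

Q* = √(2·D·S / H) = √(2·8,975·170 / 6.5) = √469,461.5 ≈ 685.17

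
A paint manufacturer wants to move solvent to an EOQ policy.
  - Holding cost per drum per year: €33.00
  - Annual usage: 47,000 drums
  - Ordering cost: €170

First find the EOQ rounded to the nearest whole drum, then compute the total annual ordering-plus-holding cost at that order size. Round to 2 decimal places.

€22,963.89

Q* = √(2·D·S / H) = √(2·47,000·170 / 33) = √484,242.4 ≈ 695.88 → Q = 696 drums
Orders/yr = 47,000/696 = 67.529; ordering cost = 67.529 × €170 = €11,479.89
Average inventory = 696/2 = 348; holding cost = 348 × €33 = €11,484.00
Total = €11,479.89 + €11,484.00 = €22,963.89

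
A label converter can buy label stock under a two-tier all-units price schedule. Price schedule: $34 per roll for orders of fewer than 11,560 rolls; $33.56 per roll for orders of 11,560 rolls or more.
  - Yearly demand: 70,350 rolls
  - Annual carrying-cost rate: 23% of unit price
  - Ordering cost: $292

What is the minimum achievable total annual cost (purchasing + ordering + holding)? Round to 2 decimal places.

H₁ = 23%×$34 = $7.8200;  H₂ = 23%×$33.56 = $7.7188
EOQ₁ = √(2×70,350×292/7.8200) = 2,292.11  (< 11,560, feasible at tier 1)
EOQ₂ = √(2×70,350×292/7.7188) = 2,307.08  (< 11,560 → use Q = 11,560 at tier-2 price)
TC(tier 1 (EOQ₁), Q≈2,292.1) = $2,409,824.29
TC(tier 2, Q≈11,560.0) = $2,407,337.67
Minimum at tier 2: $2,407,337.67

$2,407,337.67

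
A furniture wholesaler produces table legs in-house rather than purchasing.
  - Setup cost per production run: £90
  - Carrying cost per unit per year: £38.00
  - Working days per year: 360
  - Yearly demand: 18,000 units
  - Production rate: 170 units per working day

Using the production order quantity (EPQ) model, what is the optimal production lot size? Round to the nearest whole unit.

348 units

d = 18,000/360 = 50.0000 units/day;  effective holding cost H(1 − d/p) = 38·(1 − 50.0000/170) = 26.82353
Q* = √(2DS / H_eff) = √(2·18,000·90 / 26.82353) ≈ 347.55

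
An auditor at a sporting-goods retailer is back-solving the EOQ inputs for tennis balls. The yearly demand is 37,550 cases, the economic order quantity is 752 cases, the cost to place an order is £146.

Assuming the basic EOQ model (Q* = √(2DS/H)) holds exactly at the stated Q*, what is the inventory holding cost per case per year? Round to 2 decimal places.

£19.39

EOQ relation: Q² = 2DS/H, so rearrange for the unknown.
H = 2DS / Q² = 2 × 37,550 × 146 / 752² = 19.3891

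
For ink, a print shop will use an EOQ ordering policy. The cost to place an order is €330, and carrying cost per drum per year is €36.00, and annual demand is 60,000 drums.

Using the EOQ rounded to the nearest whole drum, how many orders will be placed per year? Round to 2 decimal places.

57.20 orders per year

2DS/H = 2·60,000·330/36 = 1,100,000.00
EOQ = √1,100,000.00 ≈ 1,048.81 → Q = 1,049
N = D/Q = 60,000/1,049 ≈ 57.197 orders/yr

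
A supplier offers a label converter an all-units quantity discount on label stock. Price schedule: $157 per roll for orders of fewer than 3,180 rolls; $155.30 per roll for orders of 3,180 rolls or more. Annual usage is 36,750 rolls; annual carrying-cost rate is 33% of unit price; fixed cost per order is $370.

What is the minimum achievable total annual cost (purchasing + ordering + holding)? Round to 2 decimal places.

$5,793,036.85

H₁ = 33%×$157 = $51.8100;  H₂ = 33%×$155.30 = $51.2490
EOQ₁ = √(2×36,750×370/51.8100) = 724.50  (< 3,180, feasible at tier 1)
EOQ₂ = √(2×36,750×370/51.2490) = 728.45  (< 3,180 → use Q = 3,180 at tier-2 price)
TC(tier 1 (EOQ₁), Q≈724.5) = $5,807,286.29
TC(tier 2, Q≈3,180.0) = $5,793,036.85
Minimum at tier 2: $5,793,036.85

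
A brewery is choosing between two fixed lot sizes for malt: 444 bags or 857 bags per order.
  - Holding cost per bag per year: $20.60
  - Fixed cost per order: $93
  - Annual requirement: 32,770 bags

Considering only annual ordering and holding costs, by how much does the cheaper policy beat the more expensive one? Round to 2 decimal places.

TC(Q) = (D/Q)S + (Q/2)H
TC(444) = (32,770/444)×93 + (444/2)×20.6 = $11,437.19
TC(857) = (32,770/857)×93 + (857/2)×20.6 = $12,383.24
Cheaper: Q = 444.  Difference = $946.05

$946.05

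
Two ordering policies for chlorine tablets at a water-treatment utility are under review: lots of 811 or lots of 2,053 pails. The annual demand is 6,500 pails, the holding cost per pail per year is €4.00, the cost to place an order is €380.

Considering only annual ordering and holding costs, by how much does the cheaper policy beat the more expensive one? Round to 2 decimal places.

For each Q, cost = (D/Q)·S + (Q/2)·H.
TC(811) = (6,500/811)×380 + (811/2)×4 = €4,667.62
TC(2,053) = (6,500/2,053)×380 + (2,053/2)×4 = €5,309.12
Cheaper: Q = 811.  Difference = €641.49

€641.49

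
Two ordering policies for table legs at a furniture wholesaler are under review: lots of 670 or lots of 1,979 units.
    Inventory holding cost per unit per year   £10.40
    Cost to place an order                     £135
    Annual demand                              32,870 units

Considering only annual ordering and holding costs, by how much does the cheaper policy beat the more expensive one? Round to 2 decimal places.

£2,426.01

For each Q, cost = (D/Q)·S + (Q/2)·H.
TC(670) = (32,870/670)×135 + (670/2)×10.4 = £10,107.06
TC(1,979) = (32,870/1,979)×135 + (1,979/2)×10.4 = £12,533.07
|ΔTC| = |£10,107.06 − £12,533.07| = £2,426.01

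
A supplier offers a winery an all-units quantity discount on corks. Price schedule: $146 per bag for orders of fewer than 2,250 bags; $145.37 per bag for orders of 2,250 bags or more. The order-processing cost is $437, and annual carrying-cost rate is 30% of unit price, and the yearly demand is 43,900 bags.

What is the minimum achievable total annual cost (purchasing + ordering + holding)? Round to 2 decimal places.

H₁ = 30%×$146 = $43.8000;  H₂ = 30%×$145.37 = $43.6110
EOQ₁ = √(2×43,900×437/43.8000) = 935.95  (< 2,250, feasible at tier 1)
EOQ₂ = √(2×43,900×437/43.6110) = 937.97  (< 2,250 → use Q = 2,250 at tier-2 price)
TC(tier 1 (EOQ₁), Q≈935.9) = $6,450,394.45
TC(tier 2, Q≈2,250.0) = $6,439,331.73
Minimum at tier 2: $6,439,331.73

$6,439,331.73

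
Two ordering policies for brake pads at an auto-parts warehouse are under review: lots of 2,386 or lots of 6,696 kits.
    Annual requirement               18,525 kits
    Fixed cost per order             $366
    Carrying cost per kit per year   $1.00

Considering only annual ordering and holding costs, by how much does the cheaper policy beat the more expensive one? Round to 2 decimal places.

Annual cost at Q: ordering D·S/Q plus holding Q·H/2.
TC(2,386) = (18,525/2,386)×366 + (2,386/2)×1 = $4,034.64
TC(6,696) = (18,525/6,696)×366 + (6,696/2)×1 = $4,360.57
|ΔTC| = |$4,034.64 − $4,360.57| = $325.93

$325.93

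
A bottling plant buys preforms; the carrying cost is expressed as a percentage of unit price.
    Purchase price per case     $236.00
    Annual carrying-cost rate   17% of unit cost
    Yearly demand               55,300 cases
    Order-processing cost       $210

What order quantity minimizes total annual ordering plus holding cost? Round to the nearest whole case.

Holding cost per case per year: H = 17% × $236 = $40.1200
Q* = √(2·D·S / H) = √(2·55,300·210 / 40.12) = √578,913.3 ≈ 760.86

761 cases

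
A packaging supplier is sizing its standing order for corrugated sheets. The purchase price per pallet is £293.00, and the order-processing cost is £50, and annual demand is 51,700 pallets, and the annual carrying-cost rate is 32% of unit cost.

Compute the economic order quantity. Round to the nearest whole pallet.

235 pallets

Holding cost per pallet per year: H = 32% × £293 = £93.7600
2DS/H = 2·51,700·50/93.76 = 55,140.78
EOQ = √55,140.78 ≈ 234.82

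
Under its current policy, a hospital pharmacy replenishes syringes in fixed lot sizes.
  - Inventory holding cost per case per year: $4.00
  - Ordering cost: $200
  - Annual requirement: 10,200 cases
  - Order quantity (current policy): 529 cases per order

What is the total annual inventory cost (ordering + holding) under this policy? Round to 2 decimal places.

$4,914.33

Annual ordering cost = (D/Q)·S = (10,200/529) × 200 = $3,856.33
Annual holding cost  = (Q/2)·H = (529/2) × 4 = $1,058.00
Total = $3,856.33 + $1,058.00 = $4,914.33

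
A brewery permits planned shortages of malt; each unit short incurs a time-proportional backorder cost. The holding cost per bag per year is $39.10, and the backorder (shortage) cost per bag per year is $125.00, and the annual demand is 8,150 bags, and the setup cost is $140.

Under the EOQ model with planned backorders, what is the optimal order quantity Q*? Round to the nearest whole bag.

Basic EOQ = √(2·8,150·140/39.1) = 241.585
Backorder adjustment √((H+b)/b) = √((39.1+125)/125) = 1.1458
Q* = 241.585 × 1.1458 ≈ 276.80

277 bags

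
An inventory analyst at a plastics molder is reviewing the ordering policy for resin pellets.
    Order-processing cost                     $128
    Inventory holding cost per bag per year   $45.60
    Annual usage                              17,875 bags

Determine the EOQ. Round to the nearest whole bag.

Optimal lot size Q* = (2 × 17,875 × $128 / $45.6)^½ ≈ 316.78

317 bags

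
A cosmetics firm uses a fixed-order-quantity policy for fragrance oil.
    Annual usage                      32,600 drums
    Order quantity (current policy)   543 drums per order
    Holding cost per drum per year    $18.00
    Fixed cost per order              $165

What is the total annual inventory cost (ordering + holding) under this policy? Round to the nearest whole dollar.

$14,793

Annual ordering cost = (D/Q)·S = (32,600/543) × 165 = $9,906.08
Annual holding cost  = (Q/2)·H = (543/2) × 18 = $4,887.00
Total = $9,906.08 + $4,887.00 = $14,793.08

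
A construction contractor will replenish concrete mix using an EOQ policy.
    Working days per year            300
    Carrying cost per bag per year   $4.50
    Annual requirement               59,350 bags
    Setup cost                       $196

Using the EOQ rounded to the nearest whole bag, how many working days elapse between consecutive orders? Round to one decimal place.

11.5 days

EOQ = √(2DS/H) = √(2 × 59,350 × 196 / 4.5)
    = √(5,170,044.44) ≈ 2,273.77 → Q = 2,274 bags
Days between orders = 300 / (D/Q) = 300 / 26.099 ≈ 11.495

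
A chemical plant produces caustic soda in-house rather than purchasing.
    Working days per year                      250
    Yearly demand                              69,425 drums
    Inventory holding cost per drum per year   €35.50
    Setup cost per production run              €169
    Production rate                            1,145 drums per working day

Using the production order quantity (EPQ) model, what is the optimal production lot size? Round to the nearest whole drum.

934 drums

Daily demand d = 69,425/250 = 277.700; p = 1145; 1 − d/p = 0.75747
EPQ = √(2DS / (H(1 − d/p)))
    = √(2 × 69,425 × 169 / (35.5 × 0.75747)) ≈ 934.16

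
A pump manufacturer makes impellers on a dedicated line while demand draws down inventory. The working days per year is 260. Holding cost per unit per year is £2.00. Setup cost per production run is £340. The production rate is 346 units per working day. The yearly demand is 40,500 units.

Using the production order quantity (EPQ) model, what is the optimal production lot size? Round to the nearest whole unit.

5,005 units

d = 40,500/260 = 155.7692 units/day;  effective holding cost H(1 − d/p) = 2·(1 − 155.7692/346) = 1.09960
Q* = √(2DS / H_eff) = √(2·40,500·340 / 1.09960) ≈ 5,004.55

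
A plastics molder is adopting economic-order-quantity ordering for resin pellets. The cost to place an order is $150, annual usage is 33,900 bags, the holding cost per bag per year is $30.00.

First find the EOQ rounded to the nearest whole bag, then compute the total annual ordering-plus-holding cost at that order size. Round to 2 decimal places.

2DS/H = 2·33,900·150/30 = 339,000.00
EOQ = √339,000.00 ≈ 582.24 → Q = 582 bags
Orders/yr = 33,900/582 = 58.247; ordering cost = 58.247 × $150 = $8,737.11
Average inventory = 582/2 = 291; holding cost = 291 × $30 = $8,730.00
Total = $8,737.11 + $8,730.00 = $17,467.11

$17,467.11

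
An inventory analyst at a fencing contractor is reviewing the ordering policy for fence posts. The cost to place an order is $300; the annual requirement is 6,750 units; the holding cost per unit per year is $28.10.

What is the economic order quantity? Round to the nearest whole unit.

2DS/H = 2·6,750·300/28.1 = 144,128.11
EOQ = √144,128.11 ≈ 379.64

380 units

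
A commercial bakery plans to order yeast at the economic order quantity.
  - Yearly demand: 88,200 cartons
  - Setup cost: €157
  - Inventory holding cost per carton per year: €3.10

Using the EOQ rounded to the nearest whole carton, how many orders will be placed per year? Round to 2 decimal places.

29.51 orders per year

Q* = √(2·D·S / H) = √(2·88,200·157 / 3.1) = √8,933,806.5 ≈ 2,988.95 → Q = 2,989
Orders per year = D/Q = 88,200 / 2,989 = 29.508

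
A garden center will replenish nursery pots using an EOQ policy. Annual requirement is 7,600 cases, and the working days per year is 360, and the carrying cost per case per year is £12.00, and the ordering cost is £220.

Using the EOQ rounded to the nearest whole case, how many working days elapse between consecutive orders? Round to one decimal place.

EOQ = √(2DS/H) = √(2 × 7,600 × 220 / 12)
    = √(278,666.67) ≈ 527.89 → Q = 528 cases
Cycle time = (working days × Q)/D = (360 × 528) / 7,600 = 25.011 days

25.0 days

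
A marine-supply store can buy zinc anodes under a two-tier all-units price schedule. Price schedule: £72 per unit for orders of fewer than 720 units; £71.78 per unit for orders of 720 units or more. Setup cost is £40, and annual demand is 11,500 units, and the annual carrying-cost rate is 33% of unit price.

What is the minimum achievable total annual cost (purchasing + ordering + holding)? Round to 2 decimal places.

H₁ = 33%×£72 = £23.7600;  H₂ = 33%×£71.78 = £23.6874
EOQ₁ = √(2×11,500×40/23.7600) = 196.78  (< 720, feasible at tier 1)
EOQ₂ = √(2×11,500×40/23.6874) = 197.08  (< 720 → use Q = 720 at tier-2 price)
TC(tier 1 (EOQ₁), Q≈196.8) = £832,675.38
TC(tier 2, Q≈720.0) = £834,636.35
Minimum at tier 1 (EOQ₁): £832,675.38

£832,675.38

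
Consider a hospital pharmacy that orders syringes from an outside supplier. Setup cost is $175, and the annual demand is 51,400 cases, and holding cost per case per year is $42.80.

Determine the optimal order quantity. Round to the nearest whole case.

648 cases

Q* = √(2·D·S / H) = √(2·51,400·175 / 42.8) = √420,327.1 ≈ 648.33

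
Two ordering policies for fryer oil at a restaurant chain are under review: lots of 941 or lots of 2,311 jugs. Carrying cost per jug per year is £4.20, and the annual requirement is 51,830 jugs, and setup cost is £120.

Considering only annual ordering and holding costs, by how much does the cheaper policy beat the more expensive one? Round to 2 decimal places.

For each Q, cost = (D/Q)·S + (Q/2)·H.
TC(941) = (51,830/941)×120 + (941/2)×4.2 = £8,585.66
TC(2,311) = (51,830/2,311)×120 + (2,311/2)×4.2 = £7,544.40
Cheaper: Q = 2,311.  Difference = £1,041.26

£1,041.26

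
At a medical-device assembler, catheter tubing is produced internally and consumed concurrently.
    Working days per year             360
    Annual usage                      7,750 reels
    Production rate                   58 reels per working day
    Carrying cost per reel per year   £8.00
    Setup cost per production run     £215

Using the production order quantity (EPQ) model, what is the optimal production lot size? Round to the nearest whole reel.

814 reels

d = 7,750/360 = 21.5278 reels/day;  effective holding cost H(1 − d/p) = 8·(1 − 21.5278/58) = 5.03065
Q* = √(2DS / H_eff) = √(2·7,750·215 / 5.03065) ≈ 813.90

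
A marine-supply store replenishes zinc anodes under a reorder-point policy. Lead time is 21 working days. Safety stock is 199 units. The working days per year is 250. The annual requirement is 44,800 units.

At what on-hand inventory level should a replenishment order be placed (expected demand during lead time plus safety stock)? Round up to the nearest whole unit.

3,963 units

Daily demand d = 44,800 / 250 = 179.200 units/day
Demand during lead time = 179.200 × 21 = 3,763.20
Reorder point = 3,763.20 + 199 = 3,962.20 → round up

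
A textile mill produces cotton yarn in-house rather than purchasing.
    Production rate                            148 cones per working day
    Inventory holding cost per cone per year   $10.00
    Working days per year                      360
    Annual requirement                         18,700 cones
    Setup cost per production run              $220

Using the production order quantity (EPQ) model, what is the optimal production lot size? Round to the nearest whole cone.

1,126 cones

d = 18,700/360 = 51.9444 cones/day;  effective holding cost H(1 − d/p) = 10·(1 − 51.9444/148) = 6.49024
Q* = √(2DS / H_eff) = √(2·18,700·220 / 6.49024) ≈ 1,125.94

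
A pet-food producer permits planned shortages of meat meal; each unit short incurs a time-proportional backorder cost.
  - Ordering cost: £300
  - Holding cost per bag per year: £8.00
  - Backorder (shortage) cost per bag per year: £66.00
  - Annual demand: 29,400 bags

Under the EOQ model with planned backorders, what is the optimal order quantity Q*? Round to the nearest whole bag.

1,572 bags

Basic EOQ = √(2·29,400·300/8) = 1,484.924
Backorder adjustment √((H+b)/b) = √((8+66)/66) = 1.0589
Q* = 1,484.924 × 1.0589 ≈ 1,572.35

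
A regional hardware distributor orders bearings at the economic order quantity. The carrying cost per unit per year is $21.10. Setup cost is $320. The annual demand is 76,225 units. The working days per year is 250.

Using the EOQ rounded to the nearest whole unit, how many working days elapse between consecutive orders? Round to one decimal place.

5.0 days

EOQ = √(2DS/H) = √(2 × 76,225 × 320 / 21.1)
    = √(2,312,037.91) ≈ 1,520.54 → Q = 1,521 units
Days between orders = 250 / (D/Q) = 250 / 50.115 ≈ 4.989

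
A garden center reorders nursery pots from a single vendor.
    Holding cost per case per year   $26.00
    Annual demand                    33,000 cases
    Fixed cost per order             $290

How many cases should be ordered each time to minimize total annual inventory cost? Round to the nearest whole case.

858 cases

Q* = √(2·D·S / H) = √(2·33,000·290 / 26) = √736,153.8 ≈ 857.99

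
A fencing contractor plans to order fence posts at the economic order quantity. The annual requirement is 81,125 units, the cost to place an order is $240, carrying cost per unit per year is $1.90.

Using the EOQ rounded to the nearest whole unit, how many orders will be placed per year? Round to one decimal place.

Optimal lot size Q* = (2 × 81,125 × $240 / $1.9)^½ ≈ 4,527.11 → Q = 4,527
Orders per year = D/Q = 81,125 / 4,527 = 17.920

17.9 orders per year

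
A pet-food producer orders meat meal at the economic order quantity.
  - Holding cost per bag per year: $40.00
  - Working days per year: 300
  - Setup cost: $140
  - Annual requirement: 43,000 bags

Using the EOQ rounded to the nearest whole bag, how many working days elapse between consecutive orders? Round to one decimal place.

Optimal lot size Q* = (2 × 43,000 × $140 / $40)^½ ≈ 548.63 → Q = 549 bags
Cycle time = (working days × Q)/D = (300 × 549) / 43,000 = 3.830 days

3.8 days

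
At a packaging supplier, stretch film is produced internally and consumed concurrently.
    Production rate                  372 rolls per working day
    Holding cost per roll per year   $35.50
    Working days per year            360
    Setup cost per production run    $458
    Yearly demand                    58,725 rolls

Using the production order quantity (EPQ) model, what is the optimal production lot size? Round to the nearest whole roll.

Daily demand d = 58,725/360 = 163.125; p = 372; 1 − d/p = 0.56149
EPQ = √(2DS / (H(1 − d/p)))
    = √(2 × 58,725 × 458 / (35.5 × 0.56149)) ≈ 1,642.76

1,643 rolls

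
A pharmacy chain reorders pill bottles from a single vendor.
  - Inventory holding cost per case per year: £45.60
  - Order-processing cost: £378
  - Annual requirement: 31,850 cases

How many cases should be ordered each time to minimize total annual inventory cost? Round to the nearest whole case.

Optimal lot size Q* = (2 × 31,850 × £378 / £45.6)^½ ≈ 726.66

727 cases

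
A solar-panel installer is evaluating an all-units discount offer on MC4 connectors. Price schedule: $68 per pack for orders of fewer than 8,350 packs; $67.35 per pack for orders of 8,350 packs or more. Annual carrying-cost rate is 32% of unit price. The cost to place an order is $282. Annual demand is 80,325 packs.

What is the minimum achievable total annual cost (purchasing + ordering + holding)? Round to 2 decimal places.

H₁ = 32%×$68 = $21.7600;  H₂ = 32%×$67.35 = $21.5520
EOQ₁ = √(2×80,325×282/21.7600) = 1,442.90  (< 8,350, feasible at tier 1)
EOQ₂ = √(2×80,325×282/21.5520) = 1,449.84  (< 8,350 → use Q = 8,350 at tier-2 price)
TC(tier 1 (EOQ₁), Q≈1,442.9) = $5,493,497.45
TC(tier 2, Q≈8,350.0) = $5,502,581.12
Minimum at tier 1 (EOQ₁): $5,493,497.45

$5,493,497.45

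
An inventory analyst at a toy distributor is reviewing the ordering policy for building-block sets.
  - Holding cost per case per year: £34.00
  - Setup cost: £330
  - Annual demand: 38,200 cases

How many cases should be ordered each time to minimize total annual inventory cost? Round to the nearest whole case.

EOQ = √(2DS/H) = √(2 × 38,200 × 330 / 34)
    = √(741,529.41) ≈ 861.12

861 cases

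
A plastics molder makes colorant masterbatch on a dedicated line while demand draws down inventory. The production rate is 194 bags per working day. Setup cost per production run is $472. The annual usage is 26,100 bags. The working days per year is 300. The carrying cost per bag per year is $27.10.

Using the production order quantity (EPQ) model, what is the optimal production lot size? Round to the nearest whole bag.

d = 26,100/300 = 87.0000 bags/day;  effective holding cost H(1 − d/p) = 27.1·(1 − 87.0000/194) = 14.94691
Q* = √(2DS / H_eff) = √(2·26,100·472 / 14.94691) ≈ 1,283.90

1,284 bags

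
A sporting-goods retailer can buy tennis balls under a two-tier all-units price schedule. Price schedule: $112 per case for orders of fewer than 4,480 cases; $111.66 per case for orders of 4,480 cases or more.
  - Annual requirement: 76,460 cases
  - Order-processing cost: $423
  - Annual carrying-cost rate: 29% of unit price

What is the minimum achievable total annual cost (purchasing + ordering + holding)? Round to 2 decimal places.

$8,609,356.38

H₁ = 29%×$112 = $32.4800;  H₂ = 29%×$111.66 = $32.3814
EOQ₁ = √(2×76,460×423/32.4800) = 1,411.22  (< 4,480, feasible at tier 1)
EOQ₂ = √(2×76,460×423/32.3814) = 1,413.37  (< 4,480 → use Q = 4,480 at tier-2 price)
TC(tier 1 (EOQ₁), Q≈1,411.2) = $8,609,356.38
TC(tier 2, Q≈4,480.0) = $8,617,277.26
Minimum at tier 1 (EOQ₁): $8,609,356.38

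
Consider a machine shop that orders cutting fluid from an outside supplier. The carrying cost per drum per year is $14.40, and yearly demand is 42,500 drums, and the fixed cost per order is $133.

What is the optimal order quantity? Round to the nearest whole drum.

EOQ = √(2DS/H) = √(2 × 42,500 × 133 / 14.4)
    = √(785,069.44) ≈ 886.04

886 drums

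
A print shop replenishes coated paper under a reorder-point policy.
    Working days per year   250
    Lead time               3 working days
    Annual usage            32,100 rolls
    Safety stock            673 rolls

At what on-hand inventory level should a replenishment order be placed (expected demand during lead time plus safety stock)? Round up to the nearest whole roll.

1,059 rolls

Daily demand d = 32,100 / 250 = 128.400 rolls/day
Demand during lead time = 128.400 × 3 = 385.20
Reorder point = 385.20 + 673 = 1,058.20 → round up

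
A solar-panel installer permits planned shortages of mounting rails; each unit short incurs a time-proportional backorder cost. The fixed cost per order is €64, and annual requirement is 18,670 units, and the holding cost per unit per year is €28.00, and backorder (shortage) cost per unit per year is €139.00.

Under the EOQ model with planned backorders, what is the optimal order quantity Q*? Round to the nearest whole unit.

320 units

Basic EOQ = √(2·18,670·64/28) = 292.145
Backorder adjustment √((H+b)/b) = √((28+139)/139) = 1.0961
Q* = 292.145 × 1.0961 ≈ 320.22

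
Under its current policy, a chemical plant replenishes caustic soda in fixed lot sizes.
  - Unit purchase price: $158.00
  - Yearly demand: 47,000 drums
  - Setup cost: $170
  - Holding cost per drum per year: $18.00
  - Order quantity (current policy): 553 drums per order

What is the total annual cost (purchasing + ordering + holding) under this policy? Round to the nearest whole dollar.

$7,445,425

Ordering: D/Q × S = 47,000/553 × $170 = $14,448.46
Holding:  Q/2 × H = 553/2 × $18 = $4,977.00
Purchase cost = D·C = 47,000 × 158 = $7,426,000.00
Total = $14,448.46 + $4,977.00 + $7,426,000.00 = $7,445,425.46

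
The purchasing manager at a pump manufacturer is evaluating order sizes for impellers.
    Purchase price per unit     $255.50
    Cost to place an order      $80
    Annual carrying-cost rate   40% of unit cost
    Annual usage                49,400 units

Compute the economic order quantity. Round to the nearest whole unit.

278 units

Holding cost per unit per year: H = 40% × $255.5 = $102.2000
2DS/H = 2·49,400·80/102.2 = 77,338.55
EOQ = √77,338.55 ≈ 278.10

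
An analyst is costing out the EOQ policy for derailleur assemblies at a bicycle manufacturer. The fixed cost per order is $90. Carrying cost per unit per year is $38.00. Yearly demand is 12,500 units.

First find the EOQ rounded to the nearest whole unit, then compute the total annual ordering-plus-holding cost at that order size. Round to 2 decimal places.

2DS/H = 2·12,500·90/38 = 59,210.53
EOQ = √59,210.53 ≈ 243.33 → Q = 243 units
Annual ordering cost = (D/Q)·S = (12,500/243) × 90 = $4,629.63
Annual holding cost  = (Q/2)·H = (243/2) × 38 = $4,617.00
Total = $4,629.63 + $4,617.00 = $9,246.63

$9,246.63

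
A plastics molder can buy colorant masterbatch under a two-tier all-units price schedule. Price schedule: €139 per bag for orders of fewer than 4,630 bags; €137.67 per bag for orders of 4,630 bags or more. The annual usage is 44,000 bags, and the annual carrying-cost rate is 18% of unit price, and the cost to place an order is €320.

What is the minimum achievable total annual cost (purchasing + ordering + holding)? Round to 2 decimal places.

€6,117,888.13

H₁ = 18%×€139 = €25.0200;  H₂ = 18%×€137.67 = €24.7806
EOQ₁ = √(2×44,000×320/25.0200) = 1,060.90  (< 4,630, feasible at tier 1)
EOQ₂ = √(2×44,000×320/24.7806) = 1,066.01  (< 4,630 → use Q = 4,630 at tier-2 price)
TC(tier 1 (EOQ₁), Q≈1,060.9) = €6,142,543.61
TC(tier 2, Q≈4,630.0) = €6,117,888.13
Minimum at tier 2: €6,117,888.13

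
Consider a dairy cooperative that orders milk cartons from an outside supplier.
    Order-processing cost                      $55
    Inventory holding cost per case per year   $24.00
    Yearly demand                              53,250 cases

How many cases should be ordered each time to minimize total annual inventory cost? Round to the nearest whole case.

494 cases

Q* = √(2·D·S / H) = √(2·53,250·55 / 24) = √244,062.5 ≈ 494.03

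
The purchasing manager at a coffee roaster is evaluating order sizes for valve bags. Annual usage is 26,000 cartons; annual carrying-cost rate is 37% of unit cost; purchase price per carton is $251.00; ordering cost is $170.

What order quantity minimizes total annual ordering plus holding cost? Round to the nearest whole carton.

Holding cost per carton per year: H = 37% × $251 = $92.8700
Q* = √(2·D·S / H) = √(2·26,000·170 / 92.87) = √95,186.8 ≈ 308.52

309 cartons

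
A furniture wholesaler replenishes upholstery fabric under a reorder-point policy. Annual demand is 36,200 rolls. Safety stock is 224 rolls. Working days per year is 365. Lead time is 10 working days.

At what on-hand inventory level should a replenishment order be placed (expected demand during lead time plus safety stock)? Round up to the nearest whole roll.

Daily demand d = 36,200 / 365 = 99.178 rolls/day
Demand during lead time = 99.178 × 10 = 991.78
Reorder point = 991.78 + 224 = 1,215.78 → round up

1,216 rolls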